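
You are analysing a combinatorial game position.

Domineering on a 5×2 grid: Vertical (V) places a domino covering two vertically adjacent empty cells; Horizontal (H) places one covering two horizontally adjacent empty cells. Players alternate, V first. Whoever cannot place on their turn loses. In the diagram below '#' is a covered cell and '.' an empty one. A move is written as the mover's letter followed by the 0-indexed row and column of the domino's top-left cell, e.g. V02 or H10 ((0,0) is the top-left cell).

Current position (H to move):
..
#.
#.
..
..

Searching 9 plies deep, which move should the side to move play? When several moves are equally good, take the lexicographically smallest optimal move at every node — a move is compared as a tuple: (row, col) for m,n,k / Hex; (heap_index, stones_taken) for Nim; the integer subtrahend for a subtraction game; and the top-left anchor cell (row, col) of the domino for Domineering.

H's best at [../#./#./../..]: H30

[../#./#./../..] H move#1: H00:-1/##/#./#./../.., H30:+1/../#./#./##/..*, H40:+1/../#./#./../##
[../#./#./##/..] V move#2: V01:-1/.#/##/#./##/..*, V11:-1/../##/##/##/..
[.#/##/#./##/..] H move#3: H40:+1/.#/##/#./##/##*
[.#/##/#./##/##] end (terminal -1, V#4); searched ../#./#./../.. to 9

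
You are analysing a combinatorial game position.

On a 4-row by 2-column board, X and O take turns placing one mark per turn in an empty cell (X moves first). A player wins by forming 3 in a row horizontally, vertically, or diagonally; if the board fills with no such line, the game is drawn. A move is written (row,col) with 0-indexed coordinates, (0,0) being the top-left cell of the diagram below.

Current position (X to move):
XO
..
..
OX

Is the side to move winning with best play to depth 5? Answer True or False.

[XO/../../OX] X move#1: (1,0):+0/XO/X./../OX*, (1,1):+0/XO/.X/../OX, (2,0):+0/XO/../X./OX, (2,1):+0/XO/../.X/OX
[XO/X./../OX] O move#2: (1,1):-1/XO/XO/../OX, (2,0):+0/XO/X./O./OX*, (2,1):-1/XO/X./.O/OX
[XO/X./O./OX] X move#3: (1,1):+0/XO/XX/O./OX*, (2,1):+0/XO/X./OX/OX
[XO/XX/O./OX] O move#4: (2,1):+0/XO/XX/OO/OX*
[XO/XX/OO/OX] end (terminal +0, X#5); searched XO/../../OX to 5

X winning at [XO/../../OX]: False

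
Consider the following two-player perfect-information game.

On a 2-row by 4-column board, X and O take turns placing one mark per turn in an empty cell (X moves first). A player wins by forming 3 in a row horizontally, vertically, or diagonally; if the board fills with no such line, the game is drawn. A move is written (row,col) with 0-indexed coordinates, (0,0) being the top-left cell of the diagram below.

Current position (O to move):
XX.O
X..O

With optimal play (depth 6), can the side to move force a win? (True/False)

p1 O@[XX.O/X..O]: (0,2)[XXOO/X..O]+0* (1,1)[XX.O/XO.O]-1 (1,2)[XX.O/X.OO]-1
p2 X@[XXOO/X..O]: (1,1)[XXOO/XX.O]+0* (1,2)[XXOO/X.XO]+0
p3 O@[XXOO/XX.O]: (1,2)[XXOO/XXOO]+0*
p4 X@[XXOO/XXOO] terminal +0; root [XX.O/X..O] d6

O winning at [XX.O/X..O]: False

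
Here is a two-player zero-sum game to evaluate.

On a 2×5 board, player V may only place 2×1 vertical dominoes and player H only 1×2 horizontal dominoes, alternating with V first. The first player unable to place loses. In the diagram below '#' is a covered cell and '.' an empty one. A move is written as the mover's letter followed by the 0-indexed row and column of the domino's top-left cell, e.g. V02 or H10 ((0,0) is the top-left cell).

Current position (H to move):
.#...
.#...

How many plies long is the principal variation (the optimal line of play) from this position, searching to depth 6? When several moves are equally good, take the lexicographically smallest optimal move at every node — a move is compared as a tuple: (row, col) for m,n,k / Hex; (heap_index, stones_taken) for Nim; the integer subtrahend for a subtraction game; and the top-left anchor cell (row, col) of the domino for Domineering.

p1 H@[.#.../.#...]: H02[.###./.#...]-1* H03[.#.##/.#...]-1 H12[.#.../.###.]-1 H13[.#.../.#.##]-1
p2 V@[.###./.#...]: V00[####./##...]-1 V04[.####/.#..#]+1*
p3 H@[.####/.#..#]: H12[.####/.####]-1*
p4 V@[.####/.####]: V00[#####/#####]+1*
p5 H@[#####/#####] terminal -1; root [.#.../.#...] d6

PV length from [.#.../.#...]: 4 plies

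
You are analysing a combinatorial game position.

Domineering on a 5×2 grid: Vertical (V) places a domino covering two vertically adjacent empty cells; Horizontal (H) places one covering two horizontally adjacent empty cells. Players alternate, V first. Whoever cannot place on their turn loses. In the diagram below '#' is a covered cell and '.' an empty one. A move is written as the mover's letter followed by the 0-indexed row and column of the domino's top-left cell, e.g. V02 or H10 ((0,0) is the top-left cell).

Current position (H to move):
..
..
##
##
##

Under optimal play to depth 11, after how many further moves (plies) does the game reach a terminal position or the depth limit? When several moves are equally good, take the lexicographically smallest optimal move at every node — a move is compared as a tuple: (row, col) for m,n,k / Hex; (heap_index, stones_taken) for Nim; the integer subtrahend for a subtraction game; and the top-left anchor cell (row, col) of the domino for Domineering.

PV length from [../../##/##/##]: 1 ply

p1 H@[../../##/##/##]: H00[##/../##/##/##]+1* H10[../##/##/##/##]+1
p2 V@[##/../##/##/##] terminal -1; root [../../##/##/##] d11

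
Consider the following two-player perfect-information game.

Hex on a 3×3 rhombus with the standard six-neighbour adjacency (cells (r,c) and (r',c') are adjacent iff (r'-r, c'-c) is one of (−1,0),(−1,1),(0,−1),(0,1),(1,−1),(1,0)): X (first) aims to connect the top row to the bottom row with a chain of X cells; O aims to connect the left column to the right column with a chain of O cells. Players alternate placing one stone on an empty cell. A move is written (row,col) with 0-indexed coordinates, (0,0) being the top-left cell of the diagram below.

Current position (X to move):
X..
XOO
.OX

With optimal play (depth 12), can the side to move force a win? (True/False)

ply 1, X at X../XOO/.OX | (0,1)=-1→XX./XOO/.OX; (0,2)=-1→X.X/XOO/.OX; (2,0)=+1→X../XOO/XOX*
ply 2: X../XOO/XOX is terminal -1 (O); from X../XOO/.OX depth 12

X winning at [X../XOO/.OX]: True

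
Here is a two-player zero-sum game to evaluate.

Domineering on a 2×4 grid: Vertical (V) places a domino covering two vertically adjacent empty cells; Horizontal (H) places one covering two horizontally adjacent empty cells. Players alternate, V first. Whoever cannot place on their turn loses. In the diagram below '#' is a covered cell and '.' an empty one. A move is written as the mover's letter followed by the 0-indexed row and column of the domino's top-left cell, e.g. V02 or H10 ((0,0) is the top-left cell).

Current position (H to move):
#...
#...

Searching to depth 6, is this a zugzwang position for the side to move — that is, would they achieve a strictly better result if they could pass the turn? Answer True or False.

zugzwang(#.../#..., H) = False

[#.../#...] H move#1: H01:+1/###./#...*, H02:+1/#.##/#..., H11:+1/#.../###., H12:+1/#.../#.##
[###./#...] V move#2: V03:-1/####/#..#*
[####/#..#] H move#3: H11:+1/####/####*
[####/####] end (terminal -1, V#4); searched #.../#... to 6
if H skipped the turn, V would face:
~ [#.../#...] V move#1: V01:-1/##../##.., V02:+1/#.#./#.#.*, V03:-1/#..#/#..#
~ [#.#./#.#.] end (terminal -1, H#2); searched #.../#... to 6
compare (H): move=+1 vs pass=-1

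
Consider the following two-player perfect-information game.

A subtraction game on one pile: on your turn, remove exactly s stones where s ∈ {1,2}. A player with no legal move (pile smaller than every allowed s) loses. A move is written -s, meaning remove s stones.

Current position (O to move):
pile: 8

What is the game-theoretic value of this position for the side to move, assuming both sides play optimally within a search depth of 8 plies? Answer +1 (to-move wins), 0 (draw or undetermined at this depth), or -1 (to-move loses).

ply 1, O at 8 | -1=-1→7; -2=+1→6*
ply 2, X at 6 | -1=-1→5*; -2=-1→4
ply 3, O at 5 | -1=-1→4; -2=+1→3*
ply 4, X at 3 | -1=-1→2*; -2=-1→1
ply 5, O at 2 | -1=-1→1; -2=+1→0*
ply 6: 0 is terminal -1 (X); from 8 depth 8

value(8, O) = +1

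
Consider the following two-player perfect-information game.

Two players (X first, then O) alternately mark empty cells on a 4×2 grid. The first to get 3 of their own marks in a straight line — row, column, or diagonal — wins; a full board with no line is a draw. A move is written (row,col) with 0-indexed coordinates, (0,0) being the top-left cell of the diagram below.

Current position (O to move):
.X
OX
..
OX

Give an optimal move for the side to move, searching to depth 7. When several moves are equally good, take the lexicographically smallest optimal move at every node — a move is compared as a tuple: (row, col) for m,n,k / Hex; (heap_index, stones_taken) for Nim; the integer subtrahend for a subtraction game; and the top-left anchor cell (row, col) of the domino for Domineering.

ply 1, O at .X/OX/../OX | (0,0)=-1→OX/OX/../OX; (2,0)=+1→.X/OX/O./OX*; (2,1)=+0→.X/OX/.O/OX
ply 2: .X/OX/O./OX is terminal -1 (X); from .X/OX/../OX depth 7

O's best at [.X/OX/../OX]: (2,0)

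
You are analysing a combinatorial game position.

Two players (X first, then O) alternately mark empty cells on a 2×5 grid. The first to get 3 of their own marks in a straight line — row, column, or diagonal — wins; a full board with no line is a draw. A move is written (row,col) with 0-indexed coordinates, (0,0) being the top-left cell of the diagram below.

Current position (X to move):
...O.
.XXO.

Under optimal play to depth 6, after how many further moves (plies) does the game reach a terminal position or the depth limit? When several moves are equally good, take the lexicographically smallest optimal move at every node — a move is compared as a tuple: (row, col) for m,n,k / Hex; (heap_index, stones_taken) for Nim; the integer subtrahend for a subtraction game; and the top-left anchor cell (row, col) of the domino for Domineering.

PV length from [...O./.XXO.]: 1 ply

ply 1, X at ...O./.XXO. | (0,0)=+0→X..O./.XXO.; (0,1)=+0→.X.O./.XXO.; (0,2)=+0→..XO./.XXO.; (0,4)=+0→...OX/.XXO.; (1,0)=+1→...O./XXXO.*; (1,4)=+0→...O./.XXOX
ply 2: ...O./XXXO. is terminal -1 (O); from ...O./.XXO. depth 6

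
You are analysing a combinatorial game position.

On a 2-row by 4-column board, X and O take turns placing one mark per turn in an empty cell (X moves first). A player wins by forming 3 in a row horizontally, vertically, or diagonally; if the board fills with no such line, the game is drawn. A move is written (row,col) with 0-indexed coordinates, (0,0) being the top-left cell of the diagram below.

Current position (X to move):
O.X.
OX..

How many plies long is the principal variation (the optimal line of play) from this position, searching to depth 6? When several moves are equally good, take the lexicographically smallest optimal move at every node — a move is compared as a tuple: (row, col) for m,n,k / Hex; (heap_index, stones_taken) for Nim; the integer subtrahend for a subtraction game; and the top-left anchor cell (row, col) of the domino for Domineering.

p1 X@[O.X./OX..]: (0,1)[OXX./OX..]+0* (0,3)[O.XX/OX..]+0 (1,2)[O.X./OXX.]+0 (1,3)[O.X./OX.X]+0
p2 O@[OXX./OX..]: (0,3)[OXXO/OX..]+0* (1,2)[OXX./OXO.]-1 (1,3)[OXX./OX.O]-1
p3 X@[OXXO/OX..]: (1,2)[OXXO/OXX.]+0* (1,3)[OXXO/OX.X]+0
p4 O@[OXXO/OXX.]: (1,3)[OXXO/OXXO]+0*
p5 X@[OXXO/OXXO] terminal +0; root [O.X./OX..] d6

PV length from [O.X./OX..]: 4 plies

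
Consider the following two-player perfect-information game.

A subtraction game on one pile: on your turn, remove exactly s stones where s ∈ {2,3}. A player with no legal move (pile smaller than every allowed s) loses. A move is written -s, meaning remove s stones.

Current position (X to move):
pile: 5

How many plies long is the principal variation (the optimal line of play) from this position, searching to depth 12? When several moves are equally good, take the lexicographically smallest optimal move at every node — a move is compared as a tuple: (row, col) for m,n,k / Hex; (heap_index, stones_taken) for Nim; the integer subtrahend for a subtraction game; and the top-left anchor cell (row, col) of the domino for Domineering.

[5] X move#1: -2:-1/3*, -3:-1/2
[3] O move#2: -2:+1/1*, -3:+1/0
[1] end (terminal -1, X#3); searched 5 to 12

PV length from [5]: 2 plies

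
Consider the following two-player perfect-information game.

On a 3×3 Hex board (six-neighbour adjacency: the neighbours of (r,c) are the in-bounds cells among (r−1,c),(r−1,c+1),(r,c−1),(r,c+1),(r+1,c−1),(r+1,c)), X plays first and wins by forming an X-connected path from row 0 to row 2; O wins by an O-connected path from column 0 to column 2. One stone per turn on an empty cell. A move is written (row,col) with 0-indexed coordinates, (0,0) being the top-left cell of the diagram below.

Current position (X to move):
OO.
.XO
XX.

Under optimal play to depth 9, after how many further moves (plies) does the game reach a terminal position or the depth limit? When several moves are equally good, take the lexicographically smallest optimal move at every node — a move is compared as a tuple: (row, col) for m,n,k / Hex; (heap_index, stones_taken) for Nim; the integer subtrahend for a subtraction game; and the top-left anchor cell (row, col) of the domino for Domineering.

ply 1, X at OO./.XO/XX. | (0,2)=+1→OOX/.XO/XX.*; (1,0)=-1→OO./XXO/XX.; (2,2)=-1→OO./.XO/XXX
ply 2: OOX/.XO/XX. is terminal -1 (O); from OO./.XO/XX. depth 9

PV length from [OO./.XO/XX.]: 1 ply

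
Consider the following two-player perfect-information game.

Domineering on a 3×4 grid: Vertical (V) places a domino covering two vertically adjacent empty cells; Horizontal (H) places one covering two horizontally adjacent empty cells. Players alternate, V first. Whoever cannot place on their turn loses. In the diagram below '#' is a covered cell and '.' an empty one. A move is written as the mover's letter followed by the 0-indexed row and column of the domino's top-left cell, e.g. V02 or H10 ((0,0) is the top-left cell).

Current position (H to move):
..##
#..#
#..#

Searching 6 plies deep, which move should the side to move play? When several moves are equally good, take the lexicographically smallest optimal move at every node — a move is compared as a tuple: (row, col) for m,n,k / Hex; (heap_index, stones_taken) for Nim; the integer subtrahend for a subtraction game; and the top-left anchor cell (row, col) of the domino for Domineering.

p1 H@[..##/#..#/#..#]: H00[####/#..#/#..#]-1 H11[..##/####/#..#]+1* H21[..##/#..#/####]-1
p2 V@[..##/####/#..#] terminal -1; root [..##/#..#/#..#] d6

H's best at [..##/#..#/#..#]: H11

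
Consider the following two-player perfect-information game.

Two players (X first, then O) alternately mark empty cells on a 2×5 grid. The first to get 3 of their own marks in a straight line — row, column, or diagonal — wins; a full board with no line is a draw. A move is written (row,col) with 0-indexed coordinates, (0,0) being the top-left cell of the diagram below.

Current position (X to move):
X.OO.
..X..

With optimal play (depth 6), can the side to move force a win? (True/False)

p1 X@[X.OO./..X..]: (0,1)[XXOO./..X..]-1* (0,4)[X.OOX/..X..]-1 (1,0)[X.OO./X.X..]-1 (1,1)[X.OO./.XX..]-1 (1,3)[X.OO./..XX.]-1 (1,4)[X.OO./..X.X]-1
p2 O@[XXOO./..X..]: (0,4)[XXOOO/..X..]+1* (1,0)[XXOO./O.X..]+0 (1,1)[XXOO./.OX..]+0 (1,3)[XXOO./..XO.]+0 (1,4)[XXOO./..X.O]+0
p3 X@[XXOOO/..X..] terminal -1; root [X.OO./..X..] d6

X winning at [X.OO./..X..]: False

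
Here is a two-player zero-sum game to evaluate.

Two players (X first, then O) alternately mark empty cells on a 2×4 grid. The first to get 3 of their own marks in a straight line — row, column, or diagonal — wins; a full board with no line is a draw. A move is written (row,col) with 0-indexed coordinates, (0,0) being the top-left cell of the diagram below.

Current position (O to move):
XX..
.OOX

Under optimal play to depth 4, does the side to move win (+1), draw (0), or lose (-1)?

[XX../.OOX] O move#1: (0,2):+0/XXO./.OOX, (0,3):-1/XX.O/.OOX, (1,0):+1/XX../OOOX*
[XX../OOOX] end (terminal -1, X#2); searched XX../.OOX to 4

value(XX../.OOX, O) = +1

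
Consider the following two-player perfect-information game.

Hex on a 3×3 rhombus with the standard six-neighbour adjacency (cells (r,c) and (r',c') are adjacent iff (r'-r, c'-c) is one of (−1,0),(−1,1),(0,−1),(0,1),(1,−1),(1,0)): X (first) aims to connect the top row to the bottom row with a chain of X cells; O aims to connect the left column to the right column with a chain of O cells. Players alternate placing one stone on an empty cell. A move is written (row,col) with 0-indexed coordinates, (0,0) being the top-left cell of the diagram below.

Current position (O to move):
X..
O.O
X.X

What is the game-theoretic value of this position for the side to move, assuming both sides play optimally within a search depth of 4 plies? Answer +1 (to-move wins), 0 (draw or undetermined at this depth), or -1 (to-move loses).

value(X../O.O/X.X, O) = +1

p1 O@[X../O.O/X.X]: (0,1)[XO./O.O/X.X]+1* (0,2)[X.O/O.O/X.X]+1 (1,1)[X../OOO/X.X]+1 (2,1)[X../O.O/XOX]-1
p2 X@[XO./O.O/X.X]: (0,2)[XOX/O.O/X.X]-1* (1,1)[XO./OXO/X.X]-1 (2,1)[XO./O.O/XXX]-1
p3 O@[XOX/O.O/X.X]: (1,1)[XOX/OOO/X.X]+1* (2,1)[XOX/O.O/XOX]-1
p4 X@[XOX/OOO/X.X] terminal -1; root [X../O.O/X.X] d4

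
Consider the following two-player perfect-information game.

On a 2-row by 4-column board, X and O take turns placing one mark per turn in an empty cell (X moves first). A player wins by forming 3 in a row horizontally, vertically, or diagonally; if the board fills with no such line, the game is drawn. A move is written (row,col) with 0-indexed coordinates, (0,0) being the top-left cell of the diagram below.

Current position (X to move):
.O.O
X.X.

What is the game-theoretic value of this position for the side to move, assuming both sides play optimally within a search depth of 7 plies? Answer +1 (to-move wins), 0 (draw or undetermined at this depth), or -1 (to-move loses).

p1 X@[.O.O/X.X.]: (0,0)[XO.O/X.X.]-1 (0,2)[.OXO/X.X.]+0 (1,1)[.O.O/XXX.]+1* (1,3)[.O.O/X.XX]-1
p2 O@[.O.O/XXX.] terminal -1; root [.O.O/X.X.] d7

value(.O.O/X.X., X) = +1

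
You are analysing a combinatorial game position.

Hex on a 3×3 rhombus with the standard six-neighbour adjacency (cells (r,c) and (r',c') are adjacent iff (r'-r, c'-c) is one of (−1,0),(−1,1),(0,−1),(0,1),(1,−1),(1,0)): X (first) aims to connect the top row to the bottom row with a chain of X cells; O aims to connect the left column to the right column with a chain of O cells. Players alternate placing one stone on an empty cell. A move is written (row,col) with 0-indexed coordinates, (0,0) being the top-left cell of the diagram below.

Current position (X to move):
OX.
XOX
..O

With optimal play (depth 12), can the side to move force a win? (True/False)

p1 X@[OX./XOX/..O]: (0,2)[OXX/XOX/..O]+1* (2,0)[OX./XOX/X.O]+1 (2,1)[OX./XOX/.XO]+1
p2 O@[OXX/XOX/..O]: (2,0)[OXX/XOX/O.O]-1* (2,1)[OXX/XOX/.OO]-1
p3 X@[OXX/XOX/O.O]: (2,1)[OXX/XOX/OXO]+1*
p4 O@[OXX/XOX/OXO] terminal -1; root [OX./XOX/..O] d12

X winning at [OX./XOX/..O]: True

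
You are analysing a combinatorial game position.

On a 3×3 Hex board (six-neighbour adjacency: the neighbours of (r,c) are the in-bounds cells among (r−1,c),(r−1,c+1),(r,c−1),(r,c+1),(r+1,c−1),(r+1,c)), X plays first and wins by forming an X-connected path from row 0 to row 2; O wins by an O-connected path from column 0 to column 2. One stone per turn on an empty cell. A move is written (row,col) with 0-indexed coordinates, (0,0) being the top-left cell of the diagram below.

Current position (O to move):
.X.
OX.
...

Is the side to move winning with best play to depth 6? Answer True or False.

O winning at [.X./OX./...]: False

ply 1, O at .X./OX./... | (0,0)=-1→OX./OX./...*; (0,2)=-1→.XO/OX./...; (1,2)=-1→.X./OXO/...; (2,0)=-1→.X./OX./O..; (2,1)=-1→.X./OX./.O.; (2,2)=-1→.X./OX./..O
ply 2, X at OX./OX./... | (0,2)=+1→OXX/OX./...*; (1,2)=+1→OX./OXX/...; (2,0)=+1→OX./OX./X..; (2,1)=+1→OX./OX./.X.; (2,2)=+1→OX./OX./..X
ply 3, O at OXX/OX./... | (1,2)=-1→OXX/OXO/...*; (2,0)=-1→OXX/OX./O..; (2,1)=-1→OXX/OX./.O.; (2,2)=-1→OXX/OX./..O
ply 4, X at OXX/OXO/... | (2,0)=+1→OXX/OXO/X..*; (2,1)=+1→OXX/OXO/.X.; (2,2)=+1→OXX/OXO/..X
ply 5: OXX/OXO/X.. is terminal -1 (O); from .X./OX./... depth 6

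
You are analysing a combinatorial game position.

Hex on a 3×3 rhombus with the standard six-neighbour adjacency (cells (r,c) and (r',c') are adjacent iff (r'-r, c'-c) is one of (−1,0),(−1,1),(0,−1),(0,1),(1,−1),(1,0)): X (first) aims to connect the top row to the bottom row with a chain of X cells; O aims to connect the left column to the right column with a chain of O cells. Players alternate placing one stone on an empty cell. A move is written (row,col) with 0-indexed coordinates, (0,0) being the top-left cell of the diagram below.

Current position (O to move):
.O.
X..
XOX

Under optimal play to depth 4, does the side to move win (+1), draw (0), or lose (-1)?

value(.O./X../XOX, O) = -1

p1 O@[.O./X../XOX]: (0,0)[OO./X../XOX]-1* (0,2)[.OO/X../XOX]-1 (1,1)[.O./XO./XOX]-1 (1,2)[.O./X.O/XOX]-1
p2 X@[OO./X../XOX]: (0,2)[OOX/X../XOX]+1* (1,1)[OO./XX./XOX]-1 (1,2)[OO./X.X/XOX]-1
p3 O@[OOX/X../XOX]: (1,1)[OOX/XO./XOX]-1* (1,2)[OOX/X.O/XOX]-1
p4 X@[OOX/XO./XOX]: (1,2)[OOX/XOX/XOX]+1*
p5 O@[OOX/XOX/XOX] terminal -1; root [.O./X../XOX] d4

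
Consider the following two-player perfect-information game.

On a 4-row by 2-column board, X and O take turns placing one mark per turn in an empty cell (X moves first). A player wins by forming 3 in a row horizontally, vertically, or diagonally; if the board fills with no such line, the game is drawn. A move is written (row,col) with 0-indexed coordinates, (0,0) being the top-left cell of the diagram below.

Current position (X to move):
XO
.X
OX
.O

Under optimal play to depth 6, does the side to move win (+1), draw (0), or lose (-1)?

p1 X@[XO/.X/OX/.O]: (1,0)[XO/XX/OX/.O]+0* (3,0)[XO/.X/OX/XO]+0
p2 O@[XO/XX/OX/.O]: (3,0)[XO/XX/OX/OO]+0*
p3 X@[XO/XX/OX/OO] terminal +0; root [XO/.X/OX/.O] d6

value(XO/.X/OX/.O, X) = 0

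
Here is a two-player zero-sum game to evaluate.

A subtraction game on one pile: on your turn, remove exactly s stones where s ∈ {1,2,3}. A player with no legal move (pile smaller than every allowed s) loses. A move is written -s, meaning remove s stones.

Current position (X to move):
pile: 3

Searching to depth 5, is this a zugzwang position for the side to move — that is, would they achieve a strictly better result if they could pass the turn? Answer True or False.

[3] X move#1: -1:-1/2, -2:-1/1, -3:+1/0*
[0] end (terminal -1, O#2); searched 3 to 5
suppose X passes — search the same position with O to move:
pass> [3] O move#1: -1:-1/2, -2:-1/1, -3:+1/0*
pass> [0] end (terminal -1, X#2); searched 3 to 5
for X: play +1, pass -1

zugzwang(3, X) = False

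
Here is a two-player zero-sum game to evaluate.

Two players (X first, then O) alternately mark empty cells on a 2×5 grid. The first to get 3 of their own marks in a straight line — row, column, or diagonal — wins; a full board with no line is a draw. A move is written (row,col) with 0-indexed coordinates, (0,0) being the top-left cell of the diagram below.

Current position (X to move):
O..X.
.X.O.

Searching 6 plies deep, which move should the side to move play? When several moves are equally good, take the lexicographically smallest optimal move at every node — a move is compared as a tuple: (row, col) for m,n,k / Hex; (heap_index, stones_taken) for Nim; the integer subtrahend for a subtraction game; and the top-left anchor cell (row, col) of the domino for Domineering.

ply 1, X at O..X./.X.O. | (0,1)=+0→OX.X./.X.O.; (0,2)=+1→O.XX./.X.O.*; (0,4)=+0→O..XX/.X.O.; (1,0)=+0→O..X./XX.O.; (1,2)=+1→O..X./.XXO.; (1,4)=+0→O..X./.X.OX
ply 2, O at O.XX./.X.O. | (0,1)=-1→OOXX./.X.O.*; (0,4)=-1→O.XXO/.X.O.; (1,0)=-1→O.XX./OX.O.; (1,2)=-1→O.XX./.XOO.; (1,4)=-1→O.XX./.X.OO
ply 3, X at OOXX./.X.O. | (0,4)=+1→OOXXX/.X.O.*; (1,0)=+1→OOXX./XX.O.; (1,2)=+1→OOXX./.XXO.; (1,4)=+0→OOXX./.X.OX
ply 4: OOXXX/.X.O. is terminal -1 (O); from O..X./.X.O. depth 6

X's best at [O..X./.X.O.]: (0,2)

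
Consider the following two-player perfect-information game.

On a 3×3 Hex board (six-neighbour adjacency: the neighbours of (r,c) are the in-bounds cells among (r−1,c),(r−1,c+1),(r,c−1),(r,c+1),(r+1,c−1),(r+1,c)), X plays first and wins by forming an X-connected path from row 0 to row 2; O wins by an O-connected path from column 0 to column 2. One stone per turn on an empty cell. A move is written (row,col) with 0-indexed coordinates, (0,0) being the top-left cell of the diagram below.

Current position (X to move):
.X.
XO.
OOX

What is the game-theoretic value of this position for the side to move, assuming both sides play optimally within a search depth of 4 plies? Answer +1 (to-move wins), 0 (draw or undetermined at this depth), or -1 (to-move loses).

value(.X./XO./OOX, X) = -1

p1 X@[.X./XO./OOX]: (0,0)[XX./XO./OOX]-1* (0,2)[.XX/XO./OOX]-1 (1,2)[.X./XOX/OOX]-1
p2 O@[XX./XO./OOX]: (0,2)[XXO/XO./OOX]+1* (1,2)[XX./XOO/OOX]+1
p3 X@[XXO/XO./OOX] terminal -1; root [.X./XO./OOX] d4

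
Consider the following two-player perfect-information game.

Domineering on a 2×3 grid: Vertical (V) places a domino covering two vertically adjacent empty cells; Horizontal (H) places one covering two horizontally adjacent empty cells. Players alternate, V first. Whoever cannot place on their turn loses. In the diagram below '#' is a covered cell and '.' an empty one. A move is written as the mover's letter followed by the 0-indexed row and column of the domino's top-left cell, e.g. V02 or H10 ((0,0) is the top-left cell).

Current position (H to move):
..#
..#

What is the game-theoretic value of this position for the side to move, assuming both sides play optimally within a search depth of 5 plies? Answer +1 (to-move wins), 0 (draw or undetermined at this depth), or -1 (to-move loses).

p1 H@[..#/..#]: H00[###/..#]+1* H10[..#/###]+1
p2 V@[###/..#] terminal -1; root [..#/..#] d5

value(..#/..#, H) = +1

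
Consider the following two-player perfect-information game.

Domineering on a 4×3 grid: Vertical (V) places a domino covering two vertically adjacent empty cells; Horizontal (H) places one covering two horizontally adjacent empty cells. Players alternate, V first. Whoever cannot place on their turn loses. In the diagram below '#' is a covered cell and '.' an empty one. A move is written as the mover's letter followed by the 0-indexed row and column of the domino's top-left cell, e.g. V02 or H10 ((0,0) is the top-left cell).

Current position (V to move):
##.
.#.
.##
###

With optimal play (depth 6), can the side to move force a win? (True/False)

[##./.#./.##/###] V move#1: V02:+1/###/.##/.##/###*, V10:+1/##./##./###/###
[###/.##/.##/###] end (terminal -1, H#2); searched ##./.#./.##/### to 6

V winning at [##./.#./.##/###]: True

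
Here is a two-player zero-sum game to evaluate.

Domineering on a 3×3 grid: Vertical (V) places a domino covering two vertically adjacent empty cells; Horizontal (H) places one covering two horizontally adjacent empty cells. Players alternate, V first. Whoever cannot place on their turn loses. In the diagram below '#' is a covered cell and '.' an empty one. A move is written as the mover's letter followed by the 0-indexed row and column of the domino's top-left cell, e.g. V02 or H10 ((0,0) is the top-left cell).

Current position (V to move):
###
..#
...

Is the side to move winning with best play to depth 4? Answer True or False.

[###/..#/...] V move#1: V10:-1/###/#.#/#.., V11:+1/###/.##/.#.*
[###/.##/.#.] end (terminal -1, H#2); searched ###/..#/... to 4

V winning at [###/..#/...]: True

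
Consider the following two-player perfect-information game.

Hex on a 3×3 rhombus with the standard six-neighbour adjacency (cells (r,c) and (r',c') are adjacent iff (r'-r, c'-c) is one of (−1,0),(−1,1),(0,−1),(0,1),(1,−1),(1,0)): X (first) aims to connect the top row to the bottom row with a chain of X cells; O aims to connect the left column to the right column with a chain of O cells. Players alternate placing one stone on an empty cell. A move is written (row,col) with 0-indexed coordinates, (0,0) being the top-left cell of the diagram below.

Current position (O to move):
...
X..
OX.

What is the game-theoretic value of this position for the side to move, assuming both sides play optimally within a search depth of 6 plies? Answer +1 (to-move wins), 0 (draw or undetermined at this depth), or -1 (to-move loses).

value(.../X../OX., O) = +1

p1 O@[.../X../OX.]: (0,0)[O../X../OX.]-1 (0,1)[.O./X../OX.]-1 (0,2)[..O/X../OX.]-1 (1,1)[.../XO./OX.]+1* (1,2)[.../X.O/OX.]-1 (2,2)[.../X../OXO]-1
p2 X@[.../XO./OX.]: (0,0)[X../XO./OX.]-1* (0,1)[.X./XO./OX.]-1 (0,2)[..X/XO./OX.]-1 (1,2)[.../XOX/OX.]-1 (2,2)[.../XO./OXX]-1
p3 O@[X../XO./OX.]: (0,1)[XO./XO./OX.]+1* (0,2)[X.O/XO./OX.]+1 (1,2)[X../XOO/OX.]+1 (2,2)[X../XO./OXO]+1
p4 X@[XO./XO./OX.]: (0,2)[XOX/XO./OX.]-1* (1,2)[XO./XOX/OX.]-1 (2,2)[XO./XO./OXX]-1
p5 O@[XOX/XO./OX.]: (1,2)[XOX/XOO/OX.]+1* (2,2)[XOX/XO./OXO]-1
p6 X@[XOX/XOO/OX.] terminal -1; root [.../X../OX.] d6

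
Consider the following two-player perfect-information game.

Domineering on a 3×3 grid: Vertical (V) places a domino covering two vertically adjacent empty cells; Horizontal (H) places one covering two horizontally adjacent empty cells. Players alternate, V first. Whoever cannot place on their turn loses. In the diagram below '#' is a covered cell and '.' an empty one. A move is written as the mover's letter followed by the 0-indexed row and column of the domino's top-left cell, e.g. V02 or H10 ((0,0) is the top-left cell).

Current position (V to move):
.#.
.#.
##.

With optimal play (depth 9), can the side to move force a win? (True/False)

V winning at [.#./.#./##.]: True

ply 1, V at .#./.#./##. | V00=+1→##./##./##.*; V02=+1→.##/.##/##.; V12=+1→.#./.##/###
ply 2: ##./##./##. is terminal -1 (H); from .#./.#./##. depth 9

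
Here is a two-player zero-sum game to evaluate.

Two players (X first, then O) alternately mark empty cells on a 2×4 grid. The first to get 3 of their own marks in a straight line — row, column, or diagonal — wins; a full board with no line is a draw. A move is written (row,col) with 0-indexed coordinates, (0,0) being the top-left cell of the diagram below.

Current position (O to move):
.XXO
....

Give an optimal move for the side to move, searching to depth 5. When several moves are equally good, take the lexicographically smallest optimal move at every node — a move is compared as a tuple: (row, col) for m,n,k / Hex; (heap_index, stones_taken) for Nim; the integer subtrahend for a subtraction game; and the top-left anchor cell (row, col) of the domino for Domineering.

O's best at [.XXO/....]: (0,0)

ply 1, O at .XXO/.... | (0,0)=+0→OXXO/....*; (1,0)=-1→.XXO/O...; (1,1)=-1→.XXO/.O..; (1,2)=-1→.XXO/..O.; (1,3)=-1→.XXO/...O
ply 2, X at OXXO/.... | (1,0)=+0→OXXO/X...*; (1,1)=+0→OXXO/.X..; (1,2)=+0→OXXO/..X.; (1,3)=+0→OXXO/...X
ply 3, O at OXXO/X... | (1,1)=+0→OXXO/XO..*; (1,2)=+0→OXXO/X.O.; (1,3)=+0→OXXO/X..O
ply 4, X at OXXO/XO.. | (1,2)=+0→OXXO/XOX.*; (1,3)=+0→OXXO/XO.X
ply 5, O at OXXO/XOX. | (1,3)=+0→OXXO/XOXO*
ply 6: OXXO/XOXO is terminal +0 (X); from .XXO/.... depth 5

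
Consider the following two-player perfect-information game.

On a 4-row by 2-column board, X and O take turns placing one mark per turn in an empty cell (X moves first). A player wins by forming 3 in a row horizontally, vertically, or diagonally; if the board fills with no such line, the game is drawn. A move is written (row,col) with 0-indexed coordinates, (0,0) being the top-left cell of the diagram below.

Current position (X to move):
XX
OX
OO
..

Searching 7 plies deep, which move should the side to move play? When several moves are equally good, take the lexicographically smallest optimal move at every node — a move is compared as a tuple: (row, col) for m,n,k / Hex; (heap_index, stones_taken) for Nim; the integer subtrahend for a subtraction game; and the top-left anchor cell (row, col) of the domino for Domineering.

X's best at [XX/OX/OO/..]: (3,0)

[XX/OX/OO/..] X move#1: (3,0):+0/XX/OX/OO/X.*, (3,1):-1/XX/OX/OO/.X
[XX/OX/OO/X.] O move#2: (3,1):+0/XX/OX/OO/XO*
[XX/OX/OO/XO] end (terminal +0, X#3); searched XX/OX/OO/.. to 7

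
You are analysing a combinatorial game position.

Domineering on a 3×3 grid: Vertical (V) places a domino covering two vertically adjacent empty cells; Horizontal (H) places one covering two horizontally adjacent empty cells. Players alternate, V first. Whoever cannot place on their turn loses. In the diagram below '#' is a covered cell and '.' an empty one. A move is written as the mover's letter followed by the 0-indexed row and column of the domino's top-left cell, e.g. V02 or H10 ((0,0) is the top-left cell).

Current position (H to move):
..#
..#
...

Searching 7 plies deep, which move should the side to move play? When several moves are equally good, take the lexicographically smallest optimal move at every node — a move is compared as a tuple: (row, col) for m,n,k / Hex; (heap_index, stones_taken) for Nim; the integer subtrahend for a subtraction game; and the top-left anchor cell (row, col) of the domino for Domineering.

p1 H@[..#/..#/...]: H00[###/..#/...]-1 H10[..#/###/...]+1* H20[..#/..#/##.]-1 H21[..#/..#/.##]-1
p2 V@[..#/###/...] terminal -1; root [..#/..#/...] d7

H's best at [..#/..#/...]: H10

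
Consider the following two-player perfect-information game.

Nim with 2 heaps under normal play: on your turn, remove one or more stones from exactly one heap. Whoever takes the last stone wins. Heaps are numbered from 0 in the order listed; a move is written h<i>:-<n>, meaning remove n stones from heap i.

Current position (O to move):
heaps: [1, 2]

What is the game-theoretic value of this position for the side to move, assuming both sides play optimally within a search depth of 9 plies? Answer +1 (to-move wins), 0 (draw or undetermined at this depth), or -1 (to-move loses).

[(1,2)] O move#1: h0:-1:-1/(0,2), h1:-1:+1/(1,1)*, h1:-2:-1/(1,0)
[(1,1)] X move#2: h0:-1:-1/(0,1)*, h1:-1:-1/(1,0)
[(0,1)] O move#3: h1:-1:+1/(0,0)*
[(0,0)] end (terminal -1, X#4); searched (1,2) to 9

value((1,2), O) = +1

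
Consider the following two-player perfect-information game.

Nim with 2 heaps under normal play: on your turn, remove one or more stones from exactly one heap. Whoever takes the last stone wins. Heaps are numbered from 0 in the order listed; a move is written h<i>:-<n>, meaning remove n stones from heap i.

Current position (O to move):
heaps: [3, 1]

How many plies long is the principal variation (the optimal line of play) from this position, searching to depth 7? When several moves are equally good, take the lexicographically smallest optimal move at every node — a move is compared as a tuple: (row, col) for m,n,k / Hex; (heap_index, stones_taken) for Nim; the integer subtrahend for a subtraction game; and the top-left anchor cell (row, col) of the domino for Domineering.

ply 1, O at (3,1) | h0:-1=-1→(2,1); h0:-2=+1→(1,1)*; h0:-3=-1→(0,1); h1:-1=-1→(3,0)
ply 2, X at (1,1) | h0:-1=-1→(0,1)*; h1:-1=-1→(1,0)
ply 3, O at (0,1) | h1:-1=+1→(0,0)*
ply 4: (0,0) is terminal -1 (X); from (3,1) depth 7

PV length from [(3,1)]: 3 plies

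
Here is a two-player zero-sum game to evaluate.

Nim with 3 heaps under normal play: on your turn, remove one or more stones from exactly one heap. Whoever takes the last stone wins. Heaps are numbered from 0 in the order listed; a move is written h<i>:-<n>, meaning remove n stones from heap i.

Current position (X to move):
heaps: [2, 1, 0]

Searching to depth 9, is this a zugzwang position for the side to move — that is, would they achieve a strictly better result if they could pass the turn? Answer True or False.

ply 1, X at (2,1,0) | h0:-1=+1→(1,1,0)*; h0:-2=-1→(0,1,0); h1:-1=-1→(2,0,0)
ply 2, O at (1,1,0) | h0:-1=-1→(0,1,0)*; h1:-1=-1→(1,0,0)
ply 3, X at (0,1,0) | h1:-1=+1→(0,0,0)*
ply 4: (0,0,0) is terminal -1 (O); from (2,1,0) depth 9
suppose X passes — search the same position with O to move:
pass> ply 1, O at (2,1,0) | h0:-1=+1→(1,1,0)*; h0:-2=-1→(0,1,0); h1:-1=-1→(2,0,0)
pass> ply 2, X at (1,1,0) | h0:-1=-1→(0,1,0)*; h1:-1=-1→(1,0,0)
pass> ply 3, O at (0,1,0) | h1:-1=+1→(0,0,0)*
pass> ply 4: (0,0,0) is terminal -1 (X); from (2,1,0) depth 9
for X: play +1, pass -1

zugzwang((2,1,0), X) = False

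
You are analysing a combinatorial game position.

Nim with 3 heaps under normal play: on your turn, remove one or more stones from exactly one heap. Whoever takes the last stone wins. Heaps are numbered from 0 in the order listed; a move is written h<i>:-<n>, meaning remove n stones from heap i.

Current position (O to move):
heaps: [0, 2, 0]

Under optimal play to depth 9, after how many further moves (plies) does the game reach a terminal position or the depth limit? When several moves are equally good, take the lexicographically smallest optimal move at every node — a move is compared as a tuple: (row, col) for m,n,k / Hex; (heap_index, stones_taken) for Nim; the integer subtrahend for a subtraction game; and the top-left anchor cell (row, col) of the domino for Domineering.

PV length from [(0,2,0)]: 1 ply

p1 O@[(0,2,0)]: h1:-1[(0,1,0)]-1 h1:-2[(0,0,0)]+1*
p2 X@[(0,0,0)] terminal -1; root [(0,2,0)] d9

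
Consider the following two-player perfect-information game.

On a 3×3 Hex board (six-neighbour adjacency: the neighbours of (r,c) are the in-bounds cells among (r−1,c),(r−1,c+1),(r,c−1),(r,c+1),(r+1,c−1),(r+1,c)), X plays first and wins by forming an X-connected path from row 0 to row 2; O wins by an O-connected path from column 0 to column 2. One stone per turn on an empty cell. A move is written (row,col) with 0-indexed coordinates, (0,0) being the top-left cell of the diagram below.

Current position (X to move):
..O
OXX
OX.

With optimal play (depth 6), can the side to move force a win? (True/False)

X winning at [..O/OXX/OX.]: True

ply 1, X at ..O/OXX/OX. | (0,0)=-1→X.O/OXX/OX.; (0,1)=+1→.XO/OXX/OX.*; (2,2)=-1→..O/OXX/OXX
ply 2: .XO/OXX/OX. is terminal -1 (O); from ..O/OXX/OX. depth 6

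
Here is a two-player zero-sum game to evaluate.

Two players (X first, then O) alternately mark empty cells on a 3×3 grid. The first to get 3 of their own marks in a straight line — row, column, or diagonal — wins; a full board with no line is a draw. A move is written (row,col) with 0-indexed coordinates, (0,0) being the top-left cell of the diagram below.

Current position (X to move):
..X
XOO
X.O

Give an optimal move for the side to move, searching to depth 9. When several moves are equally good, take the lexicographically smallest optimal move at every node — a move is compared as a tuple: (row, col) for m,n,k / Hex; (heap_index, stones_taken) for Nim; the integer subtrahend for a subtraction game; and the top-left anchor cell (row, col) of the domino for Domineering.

X's best at [..X/XOO/X.O]: (0,0)

[..X/XOO/X.O] X move#1: (0,0):+1/X.X/XOO/X.O*, (0,1):-1/.XX/XOO/X.O, (2,1):-1/..X/XOO/XXO
[X.X/XOO/X.O] end (terminal -1, O#2); searched ..X/XOO/X.O to 9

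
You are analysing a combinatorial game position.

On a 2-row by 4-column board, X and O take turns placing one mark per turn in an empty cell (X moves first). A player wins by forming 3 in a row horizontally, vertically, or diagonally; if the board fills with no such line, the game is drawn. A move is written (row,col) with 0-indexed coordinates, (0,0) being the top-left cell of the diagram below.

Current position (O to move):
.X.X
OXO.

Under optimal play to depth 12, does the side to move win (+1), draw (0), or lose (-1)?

ply 1, O at .X.X/OXO. | (0,0)=-1→OX.X/OXO.; (0,2)=+0→.XOX/OXO.*; (1,3)=-1→.X.X/OXOO
ply 2, X at .XOX/OXO. | (0,0)=+0→XXOX/OXO.*; (1,3)=+0→.XOX/OXOX
ply 3, O at XXOX/OXO. | (1,3)=+0→XXOX/OXOO*
ply 4: XXOX/OXOO is terminal +0 (X); from .X.X/OXO. depth 12

value(.X.X/OXO., O) = 0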